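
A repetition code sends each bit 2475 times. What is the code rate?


Rate = k/n = 1/2475

1/2475


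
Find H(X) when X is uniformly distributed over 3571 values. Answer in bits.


H = log2(n) = log2(3571) = 11.8021

11.8021 bits


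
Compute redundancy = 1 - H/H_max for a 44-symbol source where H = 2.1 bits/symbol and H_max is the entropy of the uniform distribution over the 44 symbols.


H_max = log2(K) = log2(44) = 5.4594 bits/symbol. Redundancy = 1 - H/H_max = 1 - 2.1/5.4594 = 1 - 0.3847 = 0.6153

0.6153


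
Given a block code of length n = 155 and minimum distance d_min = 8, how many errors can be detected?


Detection capability = d_min - 1 = 8 - 1 = 7

7 errors


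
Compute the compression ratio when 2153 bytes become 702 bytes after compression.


Ratio = original / compressed = 2153 / 702 = 3.067

3.067


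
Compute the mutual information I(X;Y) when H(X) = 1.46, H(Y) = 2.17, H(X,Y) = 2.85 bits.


I(X;Y) = H(X) + H(Y) - H(X,Y) = 1.46 + 2.17 - 2.85 = 0.78

0.78 bits


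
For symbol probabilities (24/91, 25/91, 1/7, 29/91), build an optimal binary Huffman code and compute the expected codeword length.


Huffman construction (repeatedly merge the two least-probable nodes; each merge adds 1 bit to every symbol beneath it): 1/7 + 24/91 = 37/91; 25/91 + 29/91 = 54/91; 37/91 + 54/91 = 1. Resulting codeword lengths (in the order the probabilities were given): (2, 2, 2, 2). L_avg = sum(p_i * l_i) = 24/91*2 + 25/91*2 + 1/7*2 + 29/91*2 = 2

2.0 bits


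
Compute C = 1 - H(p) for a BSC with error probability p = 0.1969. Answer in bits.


H(p) = -p*log2(p) - (1-p)*log2(1-p) = -0.1969*log2(0.1969) - 0.8031*log2(0.8031) = 0.461625 + 0.254059 = 0.7157. C = 1 - H(p) = 1 - 0.7157 = 0.2843

0.2843 bits


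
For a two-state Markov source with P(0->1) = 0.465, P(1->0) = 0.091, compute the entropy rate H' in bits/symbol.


Stationary distribution: pi_0 = p10/(p01+p10) = 0.1637, pi_1 = 0.8363. Entropy rate H' = pi_0*H(p01) + pi_1*H(p10) = 0.1637*0.9965 + 0.8363*0.4398 = 0.5309

0.5309 bits/symbol


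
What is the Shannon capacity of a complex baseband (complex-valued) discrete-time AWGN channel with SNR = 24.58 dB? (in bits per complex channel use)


SNR_linear = 10^(24.58/10) = 287.0781; C = log2(1 + SNR_linear) = log2(1 + 287.0781) = 8.1703

8.1703 bits/channel use


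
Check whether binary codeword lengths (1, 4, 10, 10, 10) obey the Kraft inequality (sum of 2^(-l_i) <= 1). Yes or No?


Kraft sum = sum(2^(-l_i)) = 0.5654, need <= 1. Result: satisfied (a binary prefix-free code with these lengths exists)

Yes


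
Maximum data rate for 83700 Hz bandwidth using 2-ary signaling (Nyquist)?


Rate = 2 * B * log2(M) = 2 * 83700 * 1.0 = 167400.0

167400.0 bps


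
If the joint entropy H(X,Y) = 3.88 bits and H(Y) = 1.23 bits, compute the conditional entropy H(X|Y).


H(X|Y) = H(X,Y) - H(Y) = 3.88 - 1.23 = 2.65

2.65 bits


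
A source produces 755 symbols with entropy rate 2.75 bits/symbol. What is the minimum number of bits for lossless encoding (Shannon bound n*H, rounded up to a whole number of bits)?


Minimum bits >= n * H = 755 * 2.75 = 2076.25, rounded up to a whole number of bits = 2077

2077 bits


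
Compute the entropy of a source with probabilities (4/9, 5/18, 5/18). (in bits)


H = -sum(p_i * log2(p_i)). Terms: -(4/9)*log2(4/9) = 0.519967; -(5/18)*log2(5/18) = 0.513332; -(5/18)*log2(5/18) = 0.513332. H = 0.519967 + 0.513332 + 0.513332 = 1.5466

1.5466 bits


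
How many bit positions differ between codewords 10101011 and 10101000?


Count differing positions: . . . . . . ^ ^ = 2 differences

2


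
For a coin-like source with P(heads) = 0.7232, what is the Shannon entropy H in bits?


H = -p*log2(p) - (1-p)*log2(1-p). -0.7232*log2(0.7232) = 0.338120; -0.2768*log2(0.2768) = 0.512934. H = 0.338120 + 0.512934 = 0.8511

0.8511 bits


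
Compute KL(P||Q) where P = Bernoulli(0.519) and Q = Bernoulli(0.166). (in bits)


KL = p*log2(p/q) + (1-p)*log2((1-p)/(1-q)) = 0.519*log2(0.519/0.166) + 0.481*log2(0.481/0.834) = 0.4716

0.4716 bits


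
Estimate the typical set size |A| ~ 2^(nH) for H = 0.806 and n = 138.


log2|A_typical| = nH = 138 * 0.806 = 111.228, so |A_typical| ~ 2^111.228 = 3.041e+33

3.041e+33


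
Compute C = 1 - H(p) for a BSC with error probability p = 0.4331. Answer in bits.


H(p) = -p*log2(p) - (1-p)*log2(1-p) = -0.4331*log2(0.4331) - 0.5669*log2(0.5669) = 0.522850 + 0.464197 = 0.987. C = 1 - H(p) = 1 - 0.987 = 0.013

0.013 bits


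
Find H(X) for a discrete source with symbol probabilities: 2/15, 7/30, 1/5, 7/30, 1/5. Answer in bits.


H = -sum(p_i * log2(p_i)). Terms: -(2/15)*log2(2/15) = 0.387585; -(7/30)*log2(7/30) = 0.489892; -(1/5)*log2(1/5) = 0.464386; -(7/30)*log2(7/30) = 0.489892; -(1/5)*log2(1/5) = 0.464386. H = 0.387585 + 0.489892 + 0.464386 + 0.489892 + 0.464386 = 2.2961

2.2961 bits


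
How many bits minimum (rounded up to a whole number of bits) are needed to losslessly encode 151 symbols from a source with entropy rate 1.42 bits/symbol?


Minimum bits >= n * H = 151 * 1.42 = 214.42, rounded up to a whole number of bits = 215

215 bits


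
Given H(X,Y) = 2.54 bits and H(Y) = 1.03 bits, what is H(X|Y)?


H(X|Y) = H(X,Y) - H(Y) = 2.54 - 1.03 = 1.51

1.51 bits


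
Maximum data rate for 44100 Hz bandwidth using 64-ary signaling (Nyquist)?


Rate = 2 * B * log2(M) = 2 * 44100 * 6.0 = 529200.0

529200.0 bps


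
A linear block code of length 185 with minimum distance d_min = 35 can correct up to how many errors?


Correction capability = floor((d-1)/2) = floor((35-1)/2) = 17

17 errors


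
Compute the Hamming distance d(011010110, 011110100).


Count differing positions: . . . ^ . . . ^ . = 2 differences

2


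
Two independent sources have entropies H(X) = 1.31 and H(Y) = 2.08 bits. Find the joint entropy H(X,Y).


For independent variables, H(X,Y) = H(X) + H(Y) = 1.31 + 2.08 = 3.39

3.39 bits


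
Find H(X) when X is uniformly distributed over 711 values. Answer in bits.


H = log2(n) = log2(711) = 9.4737

9.4737 bits


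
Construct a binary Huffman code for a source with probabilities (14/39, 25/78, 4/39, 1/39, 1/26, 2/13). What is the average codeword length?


Huffman construction (repeatedly merge the two least-probable nodes; each merge adds 1 bit to every symbol beneath it): 1/39 + 1/26 = 5/78; 5/78 + 4/39 = 1/6; 2/13 + 1/6 = 25/78; 25/78 + 25/78 = 25/39; 14/39 + 25/39 = 1. Resulting codeword lengths (in the order the probabilities were given): (1, 2, 4, 5, 5, 3). L_avg = sum(p_i * l_i) = 14/39*1 + 25/78*2 + 4/39*4 + 1/39*5 + 1/26*5 + 2/13*3 = 57/26 = 2.1923

2.1923 bits


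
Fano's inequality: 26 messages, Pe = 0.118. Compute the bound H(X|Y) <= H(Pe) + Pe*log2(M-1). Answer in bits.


H(Pe) = -Pe*log2(Pe) - (1-Pe)*log2(1-Pe) = -0.118*log2(0.118) - 0.882*log2(0.882) = 0.363811 + 0.159774 = 0.5236. Pe*log2(M-1) = 0.118*log2(25) = 0.547975. Bound = H(Pe) + Pe*log2(M-1) = 0.363811 + 0.159774 + 0.547975 = 1.0716

1.0716 bits


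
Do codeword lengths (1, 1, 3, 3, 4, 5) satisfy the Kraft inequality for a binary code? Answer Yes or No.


Kraft sum = sum(2^(-l_i)) = 1.3438, need <= 1. Result: violated (a binary prefix-free code with these lengths cannot exist)

No


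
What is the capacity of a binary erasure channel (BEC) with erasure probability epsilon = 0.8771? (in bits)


C = 1 - epsilon = 1 - 0.8771 = 0.1229

0.1229 bits


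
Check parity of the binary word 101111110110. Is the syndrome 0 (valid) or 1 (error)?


Syndrome = XOR of all bits = 1 XOR 0 XOR 1 XOR 1 XOR 1 XOR 1 XOR 1 XOR 1 XOR 0 XOR 1 XOR 1 XOR 0 = 1

1


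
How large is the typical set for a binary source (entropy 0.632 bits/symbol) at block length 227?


log2|A_typical| = nH = 227 * 0.632 = 143.464, so |A_typical| ~ 2^143.464 = 1.538e+43

1.538e+43


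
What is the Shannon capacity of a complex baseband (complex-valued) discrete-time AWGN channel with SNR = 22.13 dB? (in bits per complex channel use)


SNR_linear = 10^(22.13/10) = 163.3052; C = log2(1 + SNR_linear) = log2(1 + 163.3052) = 7.3602

7.3602 bits/channel use


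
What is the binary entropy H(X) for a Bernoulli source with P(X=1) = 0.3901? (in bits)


H = -p*log2(p) - (1-p)*log2(1-p). -0.3901*log2(0.3901) = 0.529789; -0.6099*log2(0.6099) = 0.435075. H = 0.529789 + 0.435075 = 0.9649

0.9649 bits


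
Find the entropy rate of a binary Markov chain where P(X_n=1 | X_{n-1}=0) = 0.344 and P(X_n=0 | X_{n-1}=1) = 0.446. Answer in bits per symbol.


Stationary distribution: pi_0 = p10/(p01+p10) = 0.5646, pi_1 = 0.4354. Entropy rate H' = pi_0*H(p01) + pi_1*H(p10) = 0.5646*0.9286 + 0.4354*0.9916 = 0.956

0.956 bits/symbol


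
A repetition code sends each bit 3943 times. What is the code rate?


Rate = k/n = 1/3943

1/3943


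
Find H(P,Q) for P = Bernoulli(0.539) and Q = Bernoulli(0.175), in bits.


H(P,Q) = -p*log2(q) - (1-p)*log2(1-q). -0.539*log2(0.175) = 1.355355; -0.461*log2(0.825) = 0.127943. H(P,Q) = 1.355355 + 0.127943 = 1.4833

1.4833 bits


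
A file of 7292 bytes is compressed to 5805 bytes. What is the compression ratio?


Ratio = original / compressed = 7292 / 5805 = 1.2562

1.2562


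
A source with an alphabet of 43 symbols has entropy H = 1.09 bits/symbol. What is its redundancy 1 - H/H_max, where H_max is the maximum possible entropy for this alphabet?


H_max = log2(K) = log2(43) = 5.4263 bits/symbol. Redundancy = 1 - H/H_max = 1 - 1.09/5.4263 = 1 - 0.2009 = 0.7991

0.7991


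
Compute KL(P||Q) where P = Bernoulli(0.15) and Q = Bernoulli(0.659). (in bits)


KL = p*log2(p/q) + (1-p)*log2((1-p)/(1-q)) = 0.15*log2(0.15/0.659) + 0.85*log2(0.85/0.341) = 0.7997

0.7997 bits


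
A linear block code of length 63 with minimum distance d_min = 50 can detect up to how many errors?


Detection capability = d_min - 1 = 50 - 1 = 49

49 errors


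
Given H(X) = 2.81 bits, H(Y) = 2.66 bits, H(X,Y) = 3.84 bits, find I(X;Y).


I(X;Y) = H(X) + H(Y) - H(X,Y) = 2.81 + 2.66 - 3.84 = 1.63

1.63 bits


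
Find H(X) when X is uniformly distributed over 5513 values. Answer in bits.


H = log2(n) = log2(5513) = 12.4286

12.4286 bits


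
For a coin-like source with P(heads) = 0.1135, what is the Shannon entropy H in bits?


H = -p*log2(p) - (1-p)*log2(1-p). -0.1135*log2(0.1135) = 0.356303; -0.8865*log2(0.8865) = 0.154080. H = 0.356303 + 0.154080 = 0.5104

0.5104 bits


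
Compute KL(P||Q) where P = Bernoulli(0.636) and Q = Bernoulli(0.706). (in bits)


KL = p*log2(p/q) + (1-p)*log2((1-p)/(1-q)) = 0.636*log2(0.636/0.706) + 0.364*log2(0.364/0.294) = 0.0163

0.0163 bits


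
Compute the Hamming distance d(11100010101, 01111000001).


Count differing positions: ^ . . ^ ^ . ^ . ^ . . = 5 differences

5


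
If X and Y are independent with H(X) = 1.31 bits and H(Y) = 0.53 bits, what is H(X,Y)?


For independent variables, H(X,Y) = H(X) + H(Y) = 1.31 + 0.53 = 1.84

1.84 bits


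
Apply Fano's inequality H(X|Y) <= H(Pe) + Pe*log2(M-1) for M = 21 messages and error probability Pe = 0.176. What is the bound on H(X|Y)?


H(Pe) = -Pe*log2(Pe) - (1-Pe)*log2(1-Pe) = -0.176*log2(0.176) - 0.824*log2(0.824) = 0.441118 + 0.230130 = 0.6712. Pe*log2(M-1) = 0.176*log2(20) = 0.760659. Bound = H(Pe) + Pe*log2(M-1) = 0.441118 + 0.230130 + 0.760659 = 1.4319

1.4319 bits


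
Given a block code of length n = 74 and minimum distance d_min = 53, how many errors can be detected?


Detection capability = d_min - 1 = 53 - 1 = 52

52 errors


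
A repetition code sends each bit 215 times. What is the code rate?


Rate = k/n = 1/215

1/215


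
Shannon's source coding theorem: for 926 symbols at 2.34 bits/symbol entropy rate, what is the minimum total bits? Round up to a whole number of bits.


Minimum bits >= n * H = 926 * 2.34 = 2166.84, rounded up to a whole number of bits = 2167

2167 bits


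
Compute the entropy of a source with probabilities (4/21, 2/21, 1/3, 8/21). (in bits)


H = -sum(p_i * log2(p_i)). Terms: -(4/21)*log2(4/21) = 0.455680; -(2/21)*log2(2/21) = 0.323078; -(1/3)*log2(1/3) = 0.528321; -(8/21)*log2(8/21) = 0.530407. H = 0.455680 + 0.323078 + 0.528321 + 0.530407 = 1.8375

1.8375 bits


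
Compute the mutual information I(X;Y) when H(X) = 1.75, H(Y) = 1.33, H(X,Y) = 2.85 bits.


I(X;Y) = H(X) + H(Y) - H(X,Y) = 1.75 + 1.33 - 2.85 = 0.23

0.23 bits


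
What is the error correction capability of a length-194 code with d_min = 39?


Correction capability = floor((d-1)/2) = floor((39-1)/2) = 19

19 errors


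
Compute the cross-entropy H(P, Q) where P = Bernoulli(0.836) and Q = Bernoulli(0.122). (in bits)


H(P,Q) = -p*log2(q) - (1-p)*log2(1-q). -0.836*log2(0.122) = 2.537299; -0.164*log2(0.878) = 0.030784. H(P,Q) = 2.537299 + 0.030784 = 2.5681

2.5681 bits


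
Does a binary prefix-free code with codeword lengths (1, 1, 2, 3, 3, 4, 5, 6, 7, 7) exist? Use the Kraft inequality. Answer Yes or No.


Kraft sum = sum(2^(-l_i)) = 1.625, need <= 1. Result: violated (a binary prefix-free code with these lengths cannot exist)

No


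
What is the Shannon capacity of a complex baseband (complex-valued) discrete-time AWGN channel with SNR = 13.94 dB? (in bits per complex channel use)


SNR_linear = 10^(13.94/10) = 24.7742; C = log2(1 + SNR_linear) = log2(1 + 24.7742) = 4.6879

4.6879 bits/channel use


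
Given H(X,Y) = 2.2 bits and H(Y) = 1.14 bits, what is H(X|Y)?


H(X|Y) = H(X,Y) - H(Y) = 2.2 - 1.14 = 1.06

1.06 bits


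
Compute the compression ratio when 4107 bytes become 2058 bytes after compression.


Ratio = original / compressed = 4107 / 2058 = 1.9956

1.9956


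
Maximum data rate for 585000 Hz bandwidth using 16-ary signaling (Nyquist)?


Rate = 2 * B * log2(M) = 2 * 585000 * 4.0 = 4680000.0

4680000.0 bps


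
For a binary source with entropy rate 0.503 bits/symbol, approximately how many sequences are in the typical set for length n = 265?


log2|A_typical| = nH = 265 * 0.503 = 133.295, so |A_typical| ~ 2^133.295 = 1.336e+40

1.336e+40


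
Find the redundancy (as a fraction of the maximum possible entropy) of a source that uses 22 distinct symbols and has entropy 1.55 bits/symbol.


H_max = log2(K) = log2(22) = 4.4594 bits/symbol. Redundancy = 1 - H/H_max = 1 - 1.55/4.4594 = 1 - 0.3476 = 0.6524

0.6524


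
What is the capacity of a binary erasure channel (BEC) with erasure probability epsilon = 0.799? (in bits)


C = 1 - epsilon = 1 - 0.799 = 0.201

0.201 bits


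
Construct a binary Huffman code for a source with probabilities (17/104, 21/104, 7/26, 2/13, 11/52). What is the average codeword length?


Huffman construction (repeatedly merge the two least-probable nodes; each merge adds 1 bit to every symbol beneath it): 2/13 + 17/104 = 33/104; 21/104 + 11/52 = 43/104; 7/26 + 33/104 = 61/104; 43/104 + 61/104 = 1. Resulting codeword lengths (in the order the probabilities were given): (3, 2, 2, 3, 2). L_avg = sum(p_i * l_i) = 17/104*3 + 21/104*2 + 7/26*2 + 2/13*3 + 11/52*2 = 241/104 = 2.3173

2.3173 bits


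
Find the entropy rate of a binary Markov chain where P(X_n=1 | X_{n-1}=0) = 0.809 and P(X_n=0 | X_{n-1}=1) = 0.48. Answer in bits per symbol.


Stationary distribution: pi_0 = p10/(p01+p10) = 0.3724, pi_1 = 0.6276. Entropy rate H' = pi_0*H(p01) + pi_1*H(p10) = 0.3724*0.7036 + 0.6276*0.9988 = 0.8889

0.8889 bits/symbol


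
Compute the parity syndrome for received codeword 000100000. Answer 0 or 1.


Syndrome = XOR of all bits = 0 XOR 0 XOR 0 XOR 1 XOR 0 XOR 0 XOR 0 XOR 0 XOR 0 = 1

1


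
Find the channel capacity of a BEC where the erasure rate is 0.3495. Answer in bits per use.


C = 1 - epsilon = 1 - 0.3495 = 0.6505

0.6505 bits


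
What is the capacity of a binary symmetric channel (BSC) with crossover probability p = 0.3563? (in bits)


H(p) = -p*log2(p) - (1-p)*log2(1-p) = -0.3563*log2(0.3563) - 0.6437*log2(0.6437) = 0.530472 + 0.409097 = 0.9396. C = 1 - H(p) = 1 - 0.9396 = 0.0604

0.0604 bits


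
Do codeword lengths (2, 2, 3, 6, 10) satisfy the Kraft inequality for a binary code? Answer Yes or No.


Kraft sum = sum(2^(-l_i)) = 0.6416, need <= 1. Result: satisfied (a binary prefix-free code with these lengths exists)

Yes


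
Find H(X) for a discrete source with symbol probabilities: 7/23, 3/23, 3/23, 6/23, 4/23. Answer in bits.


H = -sum(p_i * log2(p_i)). Terms: -(7/23)*log2(7/23) = 0.522324; -(3/23)*log2(3/23) = 0.383296; -(3/23)*log2(3/23) = 0.383296; -(6/23)*log2(6/23) = 0.505722; -(4/23)*log2(4/23) = 0.438880. H = 0.522324 + 0.383296 + 0.383296 + 0.505722 + 0.438880 = 2.2335

2.2335 bits


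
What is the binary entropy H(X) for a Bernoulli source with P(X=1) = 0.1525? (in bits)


H = -p*log2(p) - (1-p)*log2(1-p). -0.1525*log2(0.1525) = 0.413751; -0.8475*log2(0.8475) = 0.202311. H = 0.413751 + 0.202311 = 0.6161

0.6161 bits


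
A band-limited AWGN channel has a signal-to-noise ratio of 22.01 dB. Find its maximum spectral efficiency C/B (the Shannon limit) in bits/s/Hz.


SNR_linear = 10^(22.01/10) = 158.8547; C/B = log2(1 + SNR_linear) = log2(1 + 158.8547) = 7.3206

7.3206 bits/s/Hz


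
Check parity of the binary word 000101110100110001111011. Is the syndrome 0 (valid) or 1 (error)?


Syndrome = XOR of all bits = 0 XOR 0 XOR 0 XOR 1 XOR 0 XOR 1 XOR 1 XOR 1 XOR 0 XOR 1 XOR 0 XOR 0 XOR 1 XOR 1 XOR 0 XOR 0 XOR 0 XOR 1 XOR 1 XOR 1 XOR 1 XOR 0 XOR 1 XOR 1 = 1

1


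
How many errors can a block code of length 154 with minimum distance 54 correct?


Correction capability = floor((d-1)/2) = floor((54-1)/2) = 26

26 errors


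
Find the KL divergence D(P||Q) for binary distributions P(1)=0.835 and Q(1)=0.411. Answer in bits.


KL = p*log2(p/q) + (1-p)*log2((1-p)/(1-q)) = 0.835*log2(0.835/0.411) + 0.165*log2(0.165/0.589) = 0.551

0.551 bits


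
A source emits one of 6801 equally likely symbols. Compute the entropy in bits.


H = log2(n) = log2(6801) = 12.7315

12.7315 bits


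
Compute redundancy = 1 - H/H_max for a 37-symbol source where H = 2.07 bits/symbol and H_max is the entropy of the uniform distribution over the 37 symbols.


H_max = log2(K) = log2(37) = 5.2095 bits/symbol. Redundancy = 1 - H/H_max = 1 - 2.07/5.2095 = 1 - 0.3974 = 0.6026

0.6026


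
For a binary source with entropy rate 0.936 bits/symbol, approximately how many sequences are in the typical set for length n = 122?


log2|A_typical| = nH = 122 * 0.936 = 114.192, so |A_typical| ~ 2^114.192 = 2.373e+34

2.373e+34


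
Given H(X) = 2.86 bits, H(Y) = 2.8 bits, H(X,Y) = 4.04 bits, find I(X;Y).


I(X;Y) = H(X) + H(Y) - H(X,Y) = 2.86 + 2.8 - 4.04 = 1.62

1.62 bits


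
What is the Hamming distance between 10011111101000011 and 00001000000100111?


Count differing positions: ^ . . ^ . ^ ^ ^ ^ . ^ ^ . . ^ . . = 9 differences

9


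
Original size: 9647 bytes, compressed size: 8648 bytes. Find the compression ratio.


Ratio = original / compressed = 9647 / 8648 = 1.1155

1.1155


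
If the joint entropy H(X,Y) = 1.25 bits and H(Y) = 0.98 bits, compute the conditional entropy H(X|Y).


H(X|Y) = H(X,Y) - H(Y) = 1.25 - 0.98 = 0.27

0.27 bits


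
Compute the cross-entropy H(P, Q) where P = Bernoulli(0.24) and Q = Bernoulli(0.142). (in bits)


H(P,Q) = -p*log2(q) - (1-p)*log2(1-q). -0.24*log2(0.142) = 0.675849; -0.76*log2(0.858) = 0.167922. H(P,Q) = 0.675849 + 0.167922 = 0.8438

0.8438 bits


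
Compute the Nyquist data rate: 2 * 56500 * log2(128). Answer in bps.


Rate = 2 * B * log2(M) = 2 * 56500 * 7.0 = 791000.0

791000.0 bps


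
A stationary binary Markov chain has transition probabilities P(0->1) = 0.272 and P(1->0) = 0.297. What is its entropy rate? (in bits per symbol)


Stationary distribution: pi_0 = p10/(p01+p10) = 0.522, pi_1 = 0.478. Entropy rate H' = pi_0*H(p01) + pi_1*H(p10) = 0.522*0.8443 + 0.478*0.8776 = 0.8602

0.8602 bits/symbol


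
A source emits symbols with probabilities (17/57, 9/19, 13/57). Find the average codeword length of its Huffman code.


Huffman construction (repeatedly merge the two least-probable nodes; each merge adds 1 bit to every symbol beneath it): 13/57 + 17/57 = 10/19; 9/19 + 10/19 = 1. Resulting codeword lengths (in the order the probabilities were given): (2, 1, 2). L_avg = sum(p_i * l_i) = 17/57*2 + 9/19*1 + 13/57*2 = 29/19 = 1.5263

1.5263 bits


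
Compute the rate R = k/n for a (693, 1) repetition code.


Rate = k/n = 1/693

1/693


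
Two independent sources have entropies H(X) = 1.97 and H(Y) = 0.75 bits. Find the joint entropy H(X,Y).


For independent variables, H(X,Y) = H(X) + H(Y) = 1.97 + 0.75 = 2.72

2.72 bits


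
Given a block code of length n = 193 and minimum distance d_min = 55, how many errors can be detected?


Detection capability = d_min - 1 = 55 - 1 = 54

54 errors


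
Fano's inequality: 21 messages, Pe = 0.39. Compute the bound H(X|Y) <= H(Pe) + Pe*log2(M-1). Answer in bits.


H(Pe) = -Pe*log2(Pe) - (1-Pe)*log2(1-Pe) = -0.39*log2(0.39) - 0.61*log2(0.61) = 0.529797 + 0.435002 = 0.9648. Pe*log2(M-1) = 0.39*log2(20) = 1.685552. Bound = H(Pe) + Pe*log2(M-1) = 0.529797 + 0.435002 + 1.685552 = 2.6504

2.6504 bits


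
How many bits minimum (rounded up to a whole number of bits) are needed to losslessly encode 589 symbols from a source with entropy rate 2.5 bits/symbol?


Minimum bits >= n * H = 589 * 2.5 = 1472.5, rounded up to a whole number of bits = 1473

1473 bits


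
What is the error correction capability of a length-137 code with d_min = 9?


Correction capability = floor((d-1)/2) = floor((9-1)/2) = 4

4 errors


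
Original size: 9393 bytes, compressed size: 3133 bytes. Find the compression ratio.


Ratio = original / compressed = 9393 / 3133 = 2.9981

2.9981


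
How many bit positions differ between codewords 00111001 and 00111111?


Count differing positions: . . . . . ^ ^ . = 2 differences

2


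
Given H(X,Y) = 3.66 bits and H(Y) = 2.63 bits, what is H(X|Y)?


H(X|Y) = H(X,Y) - H(Y) = 3.66 - 2.63 = 1.03

1.03 bits


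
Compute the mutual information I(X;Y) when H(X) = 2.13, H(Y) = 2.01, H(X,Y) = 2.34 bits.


I(X;Y) = H(X) + H(Y) - H(X,Y) = 2.13 + 2.01 - 2.34 = 1.8

1.8 bits


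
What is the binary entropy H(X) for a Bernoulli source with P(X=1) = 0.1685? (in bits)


H = -p*log2(p) - (1-p)*log2(1-p). -0.1685*log2(0.1685) = 0.432907; -0.8315*log2(0.8315) = 0.221355. H = 0.432907 + 0.221355 = 0.6543

0.6543 bits


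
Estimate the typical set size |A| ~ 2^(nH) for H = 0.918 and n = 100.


log2|A_typical| = nH = 100 * 0.918 = 91.8, so |A_typical| ~ 2^91.8 = 4.311e+27

4.311e+27


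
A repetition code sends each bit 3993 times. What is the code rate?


Rate = k/n = 1/3993

1/3993


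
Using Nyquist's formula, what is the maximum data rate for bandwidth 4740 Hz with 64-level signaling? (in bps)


Rate = 2 * B * log2(M) = 2 * 4740 * 6.0 = 56880.0

56880.0 bps


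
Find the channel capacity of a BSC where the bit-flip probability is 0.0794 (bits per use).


H(p) = -p*log2(p) - (1-p)*log2(1-p) = -0.0794*log2(0.0794) - 0.9206*log2(0.9206) = 0.290185 + 0.109877 = 0.4001. C = 1 - H(p) = 1 - 0.4001 = 0.5999

0.5999 bits


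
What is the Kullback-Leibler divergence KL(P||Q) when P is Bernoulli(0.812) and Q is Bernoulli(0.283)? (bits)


KL = p*log2(p/q) + (1-p)*log2((1-p)/(1-q)) = 0.812*log2(0.812/0.283) + 0.188*log2(0.188/0.717) = 0.8717

0.8717 bits


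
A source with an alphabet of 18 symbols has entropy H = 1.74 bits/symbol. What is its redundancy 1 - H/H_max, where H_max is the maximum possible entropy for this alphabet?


H_max = log2(K) = log2(18) = 4.1699 bits/symbol. Redundancy = 1 - H/H_max = 1 - 1.74/4.1699 = 1 - 0.4173 = 0.5827

0.5827


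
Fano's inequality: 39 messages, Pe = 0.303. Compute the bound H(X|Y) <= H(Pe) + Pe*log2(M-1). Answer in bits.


H(Pe) = -Pe*log2(Pe) - (1-Pe)*log2(1-Pe) = -0.303*log2(0.303) - 0.697*log2(0.697) = 0.521951 + 0.362976 = 0.8849. Pe*log2(M-1) = 0.303*log2(38) = 1.590122. Bound = H(Pe) + Pe*log2(M-1) = 0.521951 + 0.362976 + 1.590122 = 2.475

2.475 bits


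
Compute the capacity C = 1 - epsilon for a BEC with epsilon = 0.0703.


C = 1 - epsilon = 1 - 0.0703 = 0.9297

0.9297 bits


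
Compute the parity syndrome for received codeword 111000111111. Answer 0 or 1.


Syndrome = XOR of all bits = 1 XOR 1 XOR 1 XOR 0 XOR 0 XOR 0 XOR 1 XOR 1 XOR 1 XOR 1 XOR 1 XOR 1 = 1

1


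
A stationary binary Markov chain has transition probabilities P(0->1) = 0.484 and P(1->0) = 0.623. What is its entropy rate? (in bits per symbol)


Stationary distribution: pi_0 = p10/(p01+p10) = 0.5628, pi_1 = 0.4372. Entropy rate H' = pi_0*H(p01) + pi_1*H(p10) = 0.5628*0.9993 + 0.4372*0.9559 = 0.9803

0.9803 bits/symbol


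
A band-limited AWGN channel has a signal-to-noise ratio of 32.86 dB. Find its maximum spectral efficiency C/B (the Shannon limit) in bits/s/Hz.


SNR_linear = 10^(32.86/10) = 1931.9683; C/B = log2(1 + SNR_linear) = log2(1 + 1931.9683) = 10.9166

10.9166 bits/s/Hz


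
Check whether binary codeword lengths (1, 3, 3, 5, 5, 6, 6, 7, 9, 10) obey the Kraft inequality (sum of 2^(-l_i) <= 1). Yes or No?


Kraft sum = sum(2^(-l_i)) = 0.8545, need <= 1. Result: satisfied (a binary prefix-free code with these lengths exists)

Yes


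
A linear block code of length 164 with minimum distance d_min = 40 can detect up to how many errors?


Detection capability = d_min - 1 = 40 - 1 = 39

39 errors


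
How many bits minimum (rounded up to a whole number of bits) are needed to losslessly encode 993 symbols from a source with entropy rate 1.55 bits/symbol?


Minimum bits >= n * H = 993 * 1.55 = 1539.15, rounded up to a whole number of bits = 1540

1540 bits


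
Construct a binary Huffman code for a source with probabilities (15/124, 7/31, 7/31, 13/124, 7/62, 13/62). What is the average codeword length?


Huffman construction (repeatedly merge the two least-probable nodes; each merge adds 1 bit to every symbol beneath it): 13/124 + 7/62 = 27/124; 15/124 + 13/62 = 41/124; 27/124 + 7/31 = 55/124; 7/31 + 41/124 = 69/124; 55/124 + 69/124 = 1. Resulting codeword lengths (in the order the probabilities were given): (3, 2, 2, 3, 3, 3). L_avg = sum(p_i * l_i) = 15/124*3 + 7/31*2 + 7/31*2 + 13/124*3 + 7/62*3 + 13/62*3 = 79/31 = 2.5484

2.5484 bits


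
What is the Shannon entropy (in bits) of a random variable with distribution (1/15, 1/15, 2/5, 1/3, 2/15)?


H = -sum(p_i * log2(p_i)). Terms: -(1/15)*log2(1/15) = 0.260459; -(1/15)*log2(1/15) = 0.260459; -(2/5)*log2(2/5) = 0.528771; -(1/3)*log2(1/3) = 0.528321; -(2/15)*log2(2/15) = 0.387585. H = 0.260459 + 0.260459 + 0.528771 + 0.528321 + 0.387585 = 1.9656

1.9656 bits


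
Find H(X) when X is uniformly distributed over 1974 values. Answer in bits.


H = log2(n) = log2(1974) = 10.9469

10.9469 bits


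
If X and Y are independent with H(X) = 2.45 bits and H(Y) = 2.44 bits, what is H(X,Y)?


For independent variables, H(X,Y) = H(X) + H(Y) = 2.45 + 2.44 = 4.89

4.89 bits


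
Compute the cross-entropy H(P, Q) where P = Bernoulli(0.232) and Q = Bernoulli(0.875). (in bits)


H(P,Q) = -p*log2(q) - (1-p)*log2(1-q). -0.232*log2(0.875) = 0.044694; -0.768*log2(0.125) = 2.304000. H(P,Q) = 0.044694 + 2.304000 = 2.3487

2.3487 bits


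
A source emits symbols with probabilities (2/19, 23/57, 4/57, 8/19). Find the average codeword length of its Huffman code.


Huffman construction (repeatedly merge the two least-probable nodes; each merge adds 1 bit to every symbol beneath it): 4/57 + 2/19 = 10/57; 10/57 + 23/57 = 11/19; 8/19 + 11/19 = 1. Resulting codeword lengths (in the order the probabilities were given): (3, 2, 3, 1). L_avg = sum(p_i * l_i) = 2/19*3 + 23/57*2 + 4/57*3 + 8/19*1 = 100/57 = 1.7544

1.7544 bits


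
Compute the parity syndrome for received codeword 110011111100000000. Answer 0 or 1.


Syndrome = XOR of all bits = 1 XOR 1 XOR 0 XOR 0 XOR 1 XOR 1 XOR 1 XOR 1 XOR 1 XOR 1 XOR 0 XOR 0 XOR 0 XOR 0 XOR 0 XOR 0 XOR 0 XOR 0 = 0

0


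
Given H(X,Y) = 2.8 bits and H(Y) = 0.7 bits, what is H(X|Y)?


H(X|Y) = H(X,Y) - H(Y) = 2.8 - 0.7 = 2.1

2.1 bits


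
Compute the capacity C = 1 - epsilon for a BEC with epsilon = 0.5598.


C = 1 - epsilon = 1 - 0.5598 = 0.4402

0.4402 bits


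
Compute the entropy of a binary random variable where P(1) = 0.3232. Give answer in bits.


H = -p*log2(p) - (1-p)*log2(1-p). -0.3232*log2(0.3232) = 0.526655; -0.6768*log2(0.6768) = 0.381173. H = 0.526655 + 0.381173 = 0.9078

0.9078 bits


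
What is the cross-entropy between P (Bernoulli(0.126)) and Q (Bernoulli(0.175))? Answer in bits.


H(P,Q) = -p*log2(q) - (1-p)*log2(1-q). -0.126*log2(0.175) = 0.316836; -0.874*log2(0.825) = 0.242565. H(P,Q) = 0.316836 + 0.242565 = 0.5594

0.5594 bits


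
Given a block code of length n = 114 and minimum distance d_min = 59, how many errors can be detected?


Detection capability = d_min - 1 = 59 - 1 = 58

58 errors


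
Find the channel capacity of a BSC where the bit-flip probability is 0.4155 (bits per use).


H(p) = -p*log2(p) - (1-p)*log2(1-p) = -0.4155*log2(0.4155) - 0.5845*log2(0.5845) = 0.526472 + 0.452827 = 0.9793. C = 1 - H(p) = 1 - 0.9793 = 0.0207

0.0207 bits


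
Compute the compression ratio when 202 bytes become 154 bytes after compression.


Ratio = original / compressed = 202 / 154 = 1.3117

1.3117


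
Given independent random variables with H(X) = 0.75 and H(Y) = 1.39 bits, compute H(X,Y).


For independent variables, H(X,Y) = H(X) + H(Y) = 0.75 + 1.39 = 2.14

2.14 bits


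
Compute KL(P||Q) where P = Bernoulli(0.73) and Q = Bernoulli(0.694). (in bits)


KL = p*log2(p/q) + (1-p)*log2((1-p)/(1-q)) = 0.73*log2(0.73/0.694) + 0.27*log2(0.27/0.306) = 0.0045

0.0045 bits


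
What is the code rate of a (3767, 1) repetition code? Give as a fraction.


Rate = k/n = 1/3767

1/3767


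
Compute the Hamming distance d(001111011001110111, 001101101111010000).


Count differing positions: . . . . ^ . ^ ^ . ^ ^ . ^ . . ^ ^ ^ = 9 differences

9


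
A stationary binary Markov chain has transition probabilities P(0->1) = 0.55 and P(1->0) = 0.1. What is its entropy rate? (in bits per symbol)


Stationary distribution: pi_0 = p10/(p01+p10) = 0.1538, pi_1 = 0.8462. Entropy rate H' = pi_0*H(p01) + pi_1*H(p10) = 0.1538*0.9928 + 0.8462*0.469 = 0.5496

0.5496 bits/symbol


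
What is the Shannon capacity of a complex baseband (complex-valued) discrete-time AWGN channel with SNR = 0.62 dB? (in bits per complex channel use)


SNR_linear = 10^(0.62/10) = 1.1535; C = log2(1 + SNR_linear) = log2(1 + 1.1535) = 1.1067

1.1067 bits/channel use


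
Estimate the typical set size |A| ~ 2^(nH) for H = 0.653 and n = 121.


log2|A_typical| = nH = 121 * 0.653 = 79.013, so |A_typical| ~ 2^79.013 = 6.099e+23

6.099e+23


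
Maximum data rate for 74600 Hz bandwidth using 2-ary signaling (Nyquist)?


Rate = 2 * B * log2(M) = 2 * 74600 * 1.0 = 149200.0

149200.0 bps


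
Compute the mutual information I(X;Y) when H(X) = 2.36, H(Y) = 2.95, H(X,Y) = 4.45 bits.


I(X;Y) = H(X) + H(Y) - H(X,Y) = 2.36 + 2.95 - 4.45 = 0.86

0.86 bits


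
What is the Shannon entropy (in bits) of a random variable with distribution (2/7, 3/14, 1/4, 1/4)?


H = -sum(p_i * log2(p_i)). Terms: -(2/7)*log2(2/7) = 0.516387; -(3/14)*log2(3/14) = 0.476227; -(1/4)*log2(1/4) = 0.500000; -(1/4)*log2(1/4) = 0.500000. H = 0.516387 + 0.476227 + 0.500000 + 0.500000 = 1.9926

1.9926 bits


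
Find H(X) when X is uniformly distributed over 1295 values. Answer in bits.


H = log2(n) = log2(1295) = 10.3387

10.3387 bits


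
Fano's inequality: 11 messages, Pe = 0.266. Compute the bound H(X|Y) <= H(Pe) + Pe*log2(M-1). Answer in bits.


H(Pe) = -Pe*log2(Pe) - (1-Pe)*log2(1-Pe) = -0.266*log2(0.266) - 0.734*log2(0.734) = 0.508193 + 0.327473 = 0.8357. Pe*log2(M-1) = 0.266*log2(10) = 0.883633. Bound = H(Pe) + Pe*log2(M-1) = 0.508193 + 0.327473 + 0.883633 = 1.7193

1.7193 bits


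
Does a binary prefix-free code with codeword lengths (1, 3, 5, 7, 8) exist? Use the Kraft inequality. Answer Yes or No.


Kraft sum = sum(2^(-l_i)) = 0.668, need <= 1. Result: satisfied (a binary prefix-free code with these lengths exists)

Yes


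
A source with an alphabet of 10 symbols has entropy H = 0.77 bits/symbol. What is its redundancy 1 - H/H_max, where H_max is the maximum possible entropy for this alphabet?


H_max = log2(K) = log2(10) = 3.3219 bits/symbol. Redundancy = 1 - H/H_max = 1 - 0.77/3.3219 = 1 - 0.2318 = 0.7682

0.7682


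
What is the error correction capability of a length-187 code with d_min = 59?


Correction capability = floor((d-1)/2) = floor((59-1)/2) = 29

29 errors


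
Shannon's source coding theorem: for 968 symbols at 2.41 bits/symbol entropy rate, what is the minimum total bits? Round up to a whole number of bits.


Minimum bits >= n * H = 968 * 2.41 = 2332.88, rounded up to a whole number of bits = 2333

2333 bits


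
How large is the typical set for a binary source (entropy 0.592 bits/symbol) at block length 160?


log2|A_typical| = nH = 160 * 0.592 = 94.72, so |A_typical| ~ 2^94.72 = 3.263e+28

3.263e+28


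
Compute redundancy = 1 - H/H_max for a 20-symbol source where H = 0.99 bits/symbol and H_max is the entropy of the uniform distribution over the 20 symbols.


H_max = log2(K) = log2(20) = 4.3219 bits/symbol. Redundancy = 1 - H/H_max = 1 - 0.99/4.3219 = 1 - 0.2291 = 0.7709

0.7709


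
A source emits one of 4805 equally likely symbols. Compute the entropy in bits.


H = log2(n) = log2(4805) = 12.2303

12.2303 bits


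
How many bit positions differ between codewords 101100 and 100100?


Count differing positions: . . ^ . . . = 1 differences

1


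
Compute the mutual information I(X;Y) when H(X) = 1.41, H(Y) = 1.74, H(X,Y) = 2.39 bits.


I(X;Y) = H(X) + H(Y) - H(X,Y) = 1.41 + 1.74 - 2.39 = 0.76

0.76 bits


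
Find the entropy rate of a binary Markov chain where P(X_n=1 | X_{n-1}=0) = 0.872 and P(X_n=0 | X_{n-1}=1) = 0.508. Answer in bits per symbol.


Stationary distribution: pi_0 = p10/(p01+p10) = 0.3681, pi_1 = 0.6319. Entropy rate H' = pi_0*H(p01) + pi_1*H(p10) = 0.3681*0.5519 + 0.6319*0.9998 = 0.8349

0.8349 bits/symbol


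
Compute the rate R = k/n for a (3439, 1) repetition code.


Rate = k/n = 1/3439

1/3439


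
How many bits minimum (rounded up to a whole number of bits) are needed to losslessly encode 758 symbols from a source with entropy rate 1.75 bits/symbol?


Minimum bits >= n * H = 758 * 1.75 = 1326.5, rounded up to a whole number of bits = 1327

1327 bits


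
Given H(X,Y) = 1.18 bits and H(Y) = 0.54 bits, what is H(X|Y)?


H(X|Y) = H(X,Y) - H(Y) = 1.18 - 0.54 = 0.64

0.64 bits


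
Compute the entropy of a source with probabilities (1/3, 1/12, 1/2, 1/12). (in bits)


H = -sum(p_i * log2(p_i)). Terms: -(1/3)*log2(1/3) = 0.528321; -(1/12)*log2(1/12) = 0.298747; -(1/2)*log2(1/2) = 0.500000; -(1/12)*log2(1/12) = 0.298747. H = 0.528321 + 0.298747 + 0.500000 + 0.298747 = 1.6258

1.6258 bits


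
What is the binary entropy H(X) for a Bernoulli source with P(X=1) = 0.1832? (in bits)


H = -p*log2(p) - (1-p)*log2(1-p). -0.1832*log2(0.1832) = 0.448567; -0.8168*log2(0.8168) = 0.238461. H = 0.448567 + 0.238461 = 0.687

0.687 bits


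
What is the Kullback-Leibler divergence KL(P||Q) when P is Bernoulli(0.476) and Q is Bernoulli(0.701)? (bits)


KL = p*log2(p/q) + (1-p)*log2((1-p)/(1-q)) = 0.476*log2(0.476/0.701) + 0.524*log2(0.524/0.299) = 0.1583

0.1583 bits


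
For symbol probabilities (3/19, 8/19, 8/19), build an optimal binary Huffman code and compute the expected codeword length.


Huffman construction (repeatedly merge the two least-probable nodes; each merge adds 1 bit to every symbol beneath it): 3/19 + 8/19 = 11/19; 8/19 + 11/19 = 1. Resulting codeword lengths (in the order the probabilities were given): (2, 2, 1). L_avg = sum(p_i * l_i) = 3/19*2 + 8/19*2 + 8/19*1 = 30/19 = 1.5789

1.5789 bits


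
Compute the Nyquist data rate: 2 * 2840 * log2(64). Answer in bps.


Rate = 2 * B * log2(M) = 2 * 2840 * 6.0 = 34080.0

34080.0 bps


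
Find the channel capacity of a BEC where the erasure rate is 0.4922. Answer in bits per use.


C = 1 - epsilon = 1 - 0.4922 = 0.5078

0.5078 bits


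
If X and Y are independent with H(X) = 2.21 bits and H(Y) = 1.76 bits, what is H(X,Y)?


For independent variables, H(X,Y) = H(X) + H(Y) = 2.21 + 1.76 = 3.97

3.97 bits


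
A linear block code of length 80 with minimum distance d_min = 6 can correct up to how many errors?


Correction capability = floor((d-1)/2) = floor((6-1)/2) = 2

2 errors


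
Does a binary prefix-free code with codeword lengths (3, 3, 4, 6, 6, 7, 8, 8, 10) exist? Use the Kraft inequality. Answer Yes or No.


Kraft sum = sum(2^(-l_i)) = 0.3604, need <= 1. Result: satisfied (a binary prefix-free code with these lengths exists)

Yes


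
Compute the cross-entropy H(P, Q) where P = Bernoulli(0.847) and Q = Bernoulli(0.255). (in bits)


H(P,Q) = -p*log2(q) - (1-p)*log2(1-q). -0.847*log2(0.255) = 1.669802; -0.153*log2(0.745) = 0.064977. H(P,Q) = 1.669802 + 0.064977 = 1.7348

1.7348 bits


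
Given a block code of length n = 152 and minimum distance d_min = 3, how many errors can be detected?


Detection capability = d_min - 1 = 3 - 1 = 2

2 errors


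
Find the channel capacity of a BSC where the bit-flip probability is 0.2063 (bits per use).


H(p) = -p*log2(p) - (1-p)*log2(1-p) = -0.2063*log2(0.2063) - 0.7937*log2(0.7937) = 0.469783 + 0.264567 = 0.7344. C = 1 - H(p) = 1 - 0.7344 = 0.2656

0.2656 bits


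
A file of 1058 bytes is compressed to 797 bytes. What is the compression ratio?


Ratio = original / compressed = 1058 / 797 = 1.3275

1.3275


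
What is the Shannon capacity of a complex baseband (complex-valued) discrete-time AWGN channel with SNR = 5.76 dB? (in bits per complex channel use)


SNR_linear = 10^(5.76/10) = 3.767; C = log2(1 + SNR_linear) = log2(1 + 3.767) = 2.2531

2.2531 bits/channel use


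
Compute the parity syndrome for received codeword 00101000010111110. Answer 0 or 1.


Syndrome = XOR of all bits = 0 XOR 0 XOR 1 XOR 0 XOR 1 XOR 0 XOR 0 XOR 0 XOR 0 XOR 1 XOR 0 XOR 1 XOR 1 XOR 1 XOR 1 XOR 1 XOR 0 = 0

0


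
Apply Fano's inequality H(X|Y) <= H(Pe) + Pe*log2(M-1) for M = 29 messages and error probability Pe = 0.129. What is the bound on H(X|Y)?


H(Pe) = -Pe*log2(Pe) - (1-Pe)*log2(1-Pe) = -0.129*log2(0.129) - 0.871*log2(0.871) = 0.381138 + 0.173551 = 0.5547. Pe*log2(M-1) = 0.129*log2(28) = 0.620149. Bound = H(Pe) + Pe*log2(M-1) = 0.381138 + 0.173551 + 0.620149 = 1.1748

1.1748 bits


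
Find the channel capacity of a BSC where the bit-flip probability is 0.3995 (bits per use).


H(p) = -p*log2(p) - (1-p)*log2(1-p) = -0.3995*log2(0.3995) - 0.6005*log2(0.6005) = 0.528831 + 0.441826 = 0.9707. C = 1 - H(p) = 1 - 0.9707 = 0.0293

0.0293 bits


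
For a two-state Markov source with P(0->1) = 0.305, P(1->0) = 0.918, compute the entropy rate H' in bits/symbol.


Stationary distribution: pi_0 = p10/(p01+p10) = 0.7506, pi_1 = 0.2494. Entropy rate H' = pi_0*H(p01) + pi_1*H(p10) = 0.7506*0.8873 + 0.2494*0.4092 = 0.7681

0.7681 bits/symbol


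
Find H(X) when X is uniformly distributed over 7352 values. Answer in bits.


H = log2(n) = log2(7352) = 12.8439

12.8439 bits


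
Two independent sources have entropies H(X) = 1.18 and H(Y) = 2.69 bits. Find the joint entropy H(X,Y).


For independent variables, H(X,Y) = H(X) + H(Y) = 1.18 + 2.69 = 3.87

3.87 bits


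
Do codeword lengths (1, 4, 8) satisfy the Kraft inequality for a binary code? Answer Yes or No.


Kraft sum = sum(2^(-l_i)) = 0.5664, need <= 1. Result: satisfied (a binary prefix-free code with these lengths exists)

Yes
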